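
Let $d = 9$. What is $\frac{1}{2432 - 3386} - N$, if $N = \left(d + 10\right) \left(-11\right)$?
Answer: $\frac{199385}{954} \approx 209.0$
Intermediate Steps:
$N = -209$ ($N = \left(9 + 10\right) \left(-11\right) = 19 \left(-11\right) = -209$)
$\frac{1}{2432 - 3386} - N = \frac{1}{2432 - 3386} - -209 = \frac{1}{-954} + 209 = - \frac{1}{954} + 209 = \frac{199385}{954}$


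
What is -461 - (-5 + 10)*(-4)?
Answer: -441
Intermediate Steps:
-461 - (-5 + 10)*(-4) = -461 - 5*(-4) = -461 - 1*(-20) = -461 + 20 = -441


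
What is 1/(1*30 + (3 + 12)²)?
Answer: 1/255 ≈ 0.0039216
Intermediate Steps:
1/(1*30 + (3 + 12)²) = 1/(30 + 15²) = 1/(30 + 225) = 1/255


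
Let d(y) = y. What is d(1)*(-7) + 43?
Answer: 36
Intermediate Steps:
d(1)*(-7) + 43 = 1*(-7) + 43 = -7 + 43 = 36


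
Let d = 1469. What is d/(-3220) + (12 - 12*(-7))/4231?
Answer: -5906219/13623820 ≈ -0.43352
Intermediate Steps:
d/(-3220) + (12 - 12*(-7))/4231 = 1469/(-3220) + (12 - 12*(-7))/4231 = 1469*(-1/3220) + (12 + 84)*(1/4231) = -1469/3220 + 96*(1/4231) = -1469/3220 + 96/4231 = -5906219/13623820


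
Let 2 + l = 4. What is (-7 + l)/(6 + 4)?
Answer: -½ ≈ -0.50000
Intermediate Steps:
l = 2 (l = -2 + 4 = 2)
(-7 + l)/(6 + 4) = (-7 + 2)/(6 + 4) = -5/10 = (⅒)*(-5) = -½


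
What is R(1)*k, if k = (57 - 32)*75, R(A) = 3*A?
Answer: 5625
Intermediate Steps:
k = 1875 (k = 25*75 = 1875)
R(1)*k = (3*1)*1875 = 3*1875 = 5625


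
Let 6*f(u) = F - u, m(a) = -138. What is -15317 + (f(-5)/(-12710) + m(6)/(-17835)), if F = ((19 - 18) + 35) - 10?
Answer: -1092714257/71340 ≈ -15317.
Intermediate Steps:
F = 26 (F = (1 + 35) - 10 = 36 - 10 = 26)
f(u) = 13/3 - u/6 (f(u) = (26 - u)/6 = 13/3 - u/6)
-15317 + (f(-5)/(-12710) + m(6)/(-17835)) = -15317 + ((13/3 - ⅙*(-5))/(-12710) - 138/(-17835)) = -15317 + ((13/3 + ⅚)*(-1/12710) - 138*(-1/17835)) = -15317 + ((31/6)*(-1/12710) + 46/5945) = -15317 + (-1/2460 + 46/5945) = -15317 + 523/71340 = -1092714257/71340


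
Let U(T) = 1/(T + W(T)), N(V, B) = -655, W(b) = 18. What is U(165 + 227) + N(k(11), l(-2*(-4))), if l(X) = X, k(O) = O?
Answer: -268549/410 ≈ -655.00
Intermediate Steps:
U(T) = 1/(18 + T) (U(T) = 1/(T + 18) = 1/(18 + T))
U(165 + 227) + N(k(11), l(-2*(-4))) = 1/(18 + (165 + 227)) - 655 = 1/(18 + 392) - 655 = 1/410 - 655 = -268549/410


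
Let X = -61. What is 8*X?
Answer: -488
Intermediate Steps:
8*X = 8*(-61) = -488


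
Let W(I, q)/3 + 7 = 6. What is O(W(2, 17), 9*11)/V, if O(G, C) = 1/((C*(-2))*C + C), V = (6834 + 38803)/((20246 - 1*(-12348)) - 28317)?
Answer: -91/18937413 ≈ -4.8053e-6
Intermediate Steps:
W(I, q) = -3 (W(I, q) = -21 + 3*6 = -21 + 18 = -3)
V = 971/91 (V = 45637/((20246 + 12348) - 28317) = 45637/(32594 - 28317) = 45637/4277 = 45637*(1/4277) = 971/91 ≈ 10.670)
O(G, C) = 1/(C - 2*C²) (O(G, C) = 1/((-2*C)*C + C) = 1/(-2*C² + C) = 1/(C - 2*C²))
O(W(2, 17), 9*11)/V = (-1/((9*11)*(-1 + 2*(9*11))))/(971/91) = -1/(99*(-1 + 2*99))*(91/971) = -1*1/99/(-1 + 198)*(91/971) = -1*1/99/197*(91/971) = -1*1/99*1/197*(91/971) = -1/19503*91/971 = -91/18937413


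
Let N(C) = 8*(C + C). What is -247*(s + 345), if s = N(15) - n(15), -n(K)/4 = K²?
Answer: -366795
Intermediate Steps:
n(K) = -4*K²
N(C) = 16*C (N(C) = 8*(2*C) = 16*C)
s = 1140 (s = 16*15 - (-4)*15² = 240 - (-4)*225 = 240 - 1*(-900) = 240 + 900 = 1140)
-247*(s + 345) = -247*(1140 + 345) = -247*1485 = -366795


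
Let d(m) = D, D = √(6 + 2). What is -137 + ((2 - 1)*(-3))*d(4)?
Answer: -137 - 6*√2 ≈ -145.49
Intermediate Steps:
D = 2*√2 (D = √8 = 2*√2 ≈ 2.8284)
d(m) = 2*√2
-137 + ((2 - 1)*(-3))*d(4) = -137 + ((2 - 1)*(-3))*(2*√2) = -137 + (1*(-3))*(2*√2) = -137 - 6*√2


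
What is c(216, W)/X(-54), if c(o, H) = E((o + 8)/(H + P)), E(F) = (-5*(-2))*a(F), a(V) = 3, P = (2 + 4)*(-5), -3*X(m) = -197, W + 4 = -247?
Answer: 90/197 ≈ 0.45685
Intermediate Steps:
W = -251 (W = -4 - 247 = -251)
X(m) = 197/3 (X(m) = -⅓*(-197) = 197/3)
P = -30 (P = 6*(-5) = -30)
E(F) = 30 (E(F) = -5*(-2)*3 = 10*3 = 30)
c(o, H) = 30
c(216, W)/X(-54) = 30/(197/3) = 30*(3/197) = 90/197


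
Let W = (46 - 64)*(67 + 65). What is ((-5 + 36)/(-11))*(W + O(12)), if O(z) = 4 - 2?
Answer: 73594/11 ≈ 6690.4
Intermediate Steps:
O(z) = 2
W = -2376 (W = -18*132 = -2376)
((-5 + 36)/(-11))*(W + O(12)) = ((-5 + 36)/(-11))*(-2376 + 2) = (31*(-1/11))*(-2374) = -31/11*(-2374) = 73594/11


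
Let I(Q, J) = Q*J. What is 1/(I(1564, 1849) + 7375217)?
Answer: 1/10267053 ≈ 9.7399e-8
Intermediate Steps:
I(Q, J) = J*Q
1/(I(1564, 1849) + 7375217) = 1/(1849*1564 + 7375217) = 1/(2891836 + 7375217) = 1/10267053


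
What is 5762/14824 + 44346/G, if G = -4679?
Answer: -315212353/34680748 ≈ -9.0890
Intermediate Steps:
5762/14824 + 44346/G = 5762/14824 + 44346/(-4679) = 5762*(1/14824) + 44346*(-1/4679) = 2881/7412 - 44346/4679 = -315212353/34680748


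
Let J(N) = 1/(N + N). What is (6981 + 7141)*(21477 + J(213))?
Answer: 64602522383/213 ≈ 3.0330e+8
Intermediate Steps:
J(N) = 1/(2*N)
(6981 + 7141)*(21477 + J(213)) = (6981 + 7141)*(21477 + (½)/213) = 14122*(21477 + (½)*(1/213)) = 14122*(21477 + 1/426) = 14122*(9149203/426) = 64602522383/213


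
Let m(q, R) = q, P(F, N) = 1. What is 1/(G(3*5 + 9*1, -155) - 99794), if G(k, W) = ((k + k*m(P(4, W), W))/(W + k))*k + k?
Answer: -131/13071022 ≈ -1.0022e-5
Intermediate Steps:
G(k, W) = k + 2*k²/(W + k) (G(k, W) = ((k + k*1)/(W + k))*k + k = ((k + k)/(W + k))*k + k = ((2*k)/(W + k))*k + k = (2*k/(W + k))*k + k = 2*k²/(W + k) + k = k + 2*k²/(W + k))
1/(G(3*5 + 9*1, -155) - 99794) = 1/((3*5 + 9*1)*(-155 + 3*(3*5 + 9*1))/(-155 + (3*5 + 9*1)) - 99794) = 1/((15 + 9)*(-155 + 3*(15 + 9))/(-155 + (15 + 9)) - 99794) = 1/(24*(-155 + 3*24)/(-155 + 24) - 99794) = 1/(24*(-155 + 72)/(-131) - 99794) = 1/(24*(-1/131)*(-83) - 99794) = 1/(1992/131 - 99794) = 1/(-13071022/131) = -131/13071022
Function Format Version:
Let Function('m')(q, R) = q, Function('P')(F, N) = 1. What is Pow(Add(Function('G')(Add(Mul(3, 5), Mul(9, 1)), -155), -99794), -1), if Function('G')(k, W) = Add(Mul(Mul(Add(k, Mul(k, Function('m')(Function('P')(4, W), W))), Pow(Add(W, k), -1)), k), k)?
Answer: Rational(-131, 13071022) ≈ -1.0022e-5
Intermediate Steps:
Function('G')(k, W) = Add(k, Mul(2, Pow(k, 2), Pow(Add(W, k), -1))) (Function('G')(k, W) = Add(Mul(Mul(Add(k, Mul(k, 1)), Pow(Add(W, k), -1)), k), k) = Add(Mul(Mul(Add(k, k), Pow(Add(W, k), -1)), k), k) = Add(Mul(Mul(Mul(2, k), Pow(Add(W, k), -1)), k), k) = Add(Mul(Mul(2, k, Pow(Add(W, k), -1)), k), k) = Add(Mul(2, Pow(k, 2), Pow(Add(W, k), -1)), k) = Add(k, Mul(2, Pow(k, 2), Pow(Add(W, k), -1))))
Pow(Add(Function('G')(Add(Mul(3, 5), Mul(9, 1)), -155), -99794), -1) = Pow(Add(Mul(Add(Mul(3, 5), Mul(9, 1)), Pow(Add(-155, Add(Mul(3, 5), Mul(9, 1))), -1), Add(-155, Mul(3, Add(Mul(3, 5), Mul(9, 1))))), -99794), -1) = Pow(Add(Mul(Add(15, 9), Pow(Add(-155, Add(15, 9)), -1), Add(-155, Mul(3, Add(15, 9)))), -99794), -1) = Pow(Add(Mul(24, Pow(Add(-155, 24), -1), Add(-155, Mul(3, 24))), -99794), -1) = Pow(Add(Mul(24, Pow(-131, -1), Add(-155, 72)), -99794), -1) = Pow(Add(Mul(24, Rational(-1, 131), -83), -99794), -1) = Pow(Add(Rational(1992, 131), -99794), -1) = Pow(Rational(-13071022, 131), -1) = Rational(-131, 13071022)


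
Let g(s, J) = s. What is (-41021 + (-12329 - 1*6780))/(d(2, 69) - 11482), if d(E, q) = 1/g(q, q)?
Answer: 4148970/792257 ≈ 5.2369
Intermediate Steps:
d(E, q) = 1/q
(-41021 + (-12329 - 1*6780))/(d(2, 69) - 11482) = (-41021 + (-12329 - 1*6780))/(1/69 - 11482) = (-41021 + (-12329 - 6780))/(1/69 - 11482) = (-41021 - 19109)/(-792257/69) = -60130*(-69/792257) = 4148970/792257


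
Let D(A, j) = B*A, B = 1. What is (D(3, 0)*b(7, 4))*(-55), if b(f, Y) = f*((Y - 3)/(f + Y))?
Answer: -105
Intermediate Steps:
D(A, j) = A (D(A, j) = 1*A = A)
b(f, Y) = f*(-3 + Y)/(Y + f) (b(f, Y) = f*((-3 + Y)/(Y + f)) = f*(-3 + Y)/(Y + f))
(D(3, 0)*b(7, 4))*(-55) = (3*(7*(-3 + 4)/(4 + 7)))*(-55) = (3*(7*1/11))*(-55) = (3*(7*(1/11)*1))*(-55) = (3*(7/11))*(-55) = (21/11)*(-55) = -105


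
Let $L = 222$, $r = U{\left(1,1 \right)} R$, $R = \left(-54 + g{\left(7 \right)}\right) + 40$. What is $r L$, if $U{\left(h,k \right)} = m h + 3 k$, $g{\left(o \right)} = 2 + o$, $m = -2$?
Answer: $-1110$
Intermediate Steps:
$U{\left(h,k \right)} = - 2 h + 3 k$
$R = -5$ ($R = \left(-54 + \left(2 + 7\right)\right) + 40 = \left(-54 + 9\right) + 40 = -45 + 40 = -5$)
$r = -5$ ($r = \left(\left(-2\right) 1 + 3 \cdot 1\right) \left(-5\right) = \left(-2 + 3\right) \left(-5\right) = 1 \left(-5\right) = -5$)
$r L = \left(-5\right) 222 = -1110$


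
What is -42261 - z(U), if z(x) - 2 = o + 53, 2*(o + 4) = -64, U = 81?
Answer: -42280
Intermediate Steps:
o = -36 (o = -4 + (1/2)*(-64) = -4 - 32 = -36)
z(x) = 19 (z(x) = 2 + (-36 + 53) = 2 + 17 = 19)
-42261 - z(U) = -42261 - 1*19 = -42261 - 19 = -42280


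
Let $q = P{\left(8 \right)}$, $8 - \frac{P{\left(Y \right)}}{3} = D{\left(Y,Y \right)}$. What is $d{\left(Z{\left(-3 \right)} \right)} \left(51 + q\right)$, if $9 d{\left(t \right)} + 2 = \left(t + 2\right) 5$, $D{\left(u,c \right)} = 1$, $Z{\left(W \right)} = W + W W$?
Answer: $304$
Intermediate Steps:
$Z{\left(W \right)} = W + W^{2}$
$d{\left(t \right)} = \frac{8}{9} + \frac{5 t}{9}$ ($d{\left(t \right)} = - \frac{2}{9} + \frac{\left(t + 2\right) 5}{9} = - \frac{2}{9} + \frac{\left(2 + t\right) 5}{9} = - \frac{2}{9} + \frac{10 + 5 t}{9} = - \frac{2}{9} + \left(\frac{10}{9} + \frac{5 t}{9}\right) = \frac{8}{9} + \frac{5 t}{9}$)
$P{\left(Y \right)} = 21$ ($P{\left(Y \right)} = 24 - 3 = 21$)
$q = 21$
$d{\left(Z{\left(-3 \right)} \right)} \left(51 + q\right) = \left(\frac{8}{9} + \frac{5 \left(- 3 \left(1 - 3\right)\right)}{9}\right) \left(51 + 21\right) = \left(\frac{8}{9} + \frac{5 \left(\left(-3\right) \left(-2\right)\right)}{9}\right) 72 = \left(\frac{8}{9} + \frac{5}{9} \cdot 6\right) 72 = \left(\frac{8}{9} + \frac{10}{3}\right) 72 = \frac{38}{9} \cdot 72 = 304$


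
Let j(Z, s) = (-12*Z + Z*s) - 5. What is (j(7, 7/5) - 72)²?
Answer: 571536/25 ≈ 22861.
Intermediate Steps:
j(Z, s) = -5 - 12*Z + Z*s
(j(7, 7/5) - 72)² = ((-5 - 12*7 + 7*(7/5)) - 72)² = ((-5 - 84 + 7*(7*(⅕))) - 72)² = ((-5 - 84 + 7*(7/5)) - 72)² = ((-5 - 84 + 49/5) - 72)² = (-396/5 - 72)² = (-756/5)² = 571536/25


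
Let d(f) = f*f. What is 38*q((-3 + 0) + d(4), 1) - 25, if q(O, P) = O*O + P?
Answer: 6435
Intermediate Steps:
d(f) = f²
q(O, P) = P + O² (q(O, P) = O² + P = P + O²)
38*q((-3 + 0) + d(4), 1) - 25 = 38*(1 + ((-3 + 0) + 4²)²) - 25 = 38*(1 + (-3 + 16)²) - 25 = 38*(1 + 13²) - 25 = 38*(1 + 169) - 25 = 38*170 - 25 = 6460 - 25 = 6435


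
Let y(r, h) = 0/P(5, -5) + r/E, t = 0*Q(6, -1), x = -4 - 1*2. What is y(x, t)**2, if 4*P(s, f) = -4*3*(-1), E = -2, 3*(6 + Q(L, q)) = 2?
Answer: 9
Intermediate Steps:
Q(L, q) = -16/3 (Q(L, q) = -6 + (1/3)*2 = -6 + 2/3 = -16/3)
x = -6 (x = -4 - 2 = -6)
P(s, f) = 3 (P(s, f) = (-4*3*(-1))/4 = (-12*(-1))/4 = (1/4)*12 = 3)
t = 0 (t = 0*(-16/3) = 0)
y(r, h) = -r/2 (y(r, h) = 0/3 + r/(-2) = 0*(1/3) + r*(-1/2) = 0 - r/2 = -r/2)
y(x, t)**2 = (-1/2*(-6))**2 = 3**2 = 9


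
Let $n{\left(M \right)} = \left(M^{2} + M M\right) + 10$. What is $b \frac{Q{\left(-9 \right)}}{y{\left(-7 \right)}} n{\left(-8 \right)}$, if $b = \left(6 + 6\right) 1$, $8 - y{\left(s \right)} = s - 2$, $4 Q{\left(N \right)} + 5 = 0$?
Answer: $- \frac{2070}{17} \approx -121.76$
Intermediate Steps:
$Q{\left(N \right)} = - \frac{5}{4}$ ($Q{\left(N \right)} = - \frac{5}{4} + \frac{1}{4} \cdot 0 = - \frac{5}{4} + 0 = - \frac{5}{4}$)
$y{\left(s \right)} = 10 - s$ ($y{\left(s \right)} = 8 - \left(s - 2\right) = 8 - \left(-2 + s\right) = 10 - s$)
$n{\left(M \right)} = 10 + 2 M^{2}$ ($n{\left(M \right)} = \left(M^{2} + M^{2}\right) + 10 = 2 M^{2} + 10 = 10 + 2 M^{2}$)
$b = 12$ ($b = 12 \cdot 1 = 12$)
$b \frac{Q{\left(-9 \right)}}{y{\left(-7 \right)}} n{\left(-8 \right)} = 12 \left(- \frac{5}{4 \left(10 - -7\right)}\right) \left(10 + 2 \left(-8\right)^{2}\right) = 12 \left(- \frac{5}{4 \left(10 + 7\right)}\right) \left(10 + 2 \cdot 64\right) = 12 \left(- \frac{5}{4 \cdot 17}\right) \left(10 + 128\right) = 12 \left(\left(- \frac{5}{4}\right) \frac{1}{17}\right) 138 = 12 \left(- \frac{5}{68}\right) 138 = \left(- \frac{15}{17}\right) 138 = - \frac{2070}{17}$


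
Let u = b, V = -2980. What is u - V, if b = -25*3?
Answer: 2905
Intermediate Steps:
b = -75
u = -75
u - V = -75 - 1*(-2980) = -75 + 2980 = 2905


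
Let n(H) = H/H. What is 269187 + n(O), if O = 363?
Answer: 269188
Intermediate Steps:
n(H) = 1
269187 + n(O) = 269187 + 1 = 269188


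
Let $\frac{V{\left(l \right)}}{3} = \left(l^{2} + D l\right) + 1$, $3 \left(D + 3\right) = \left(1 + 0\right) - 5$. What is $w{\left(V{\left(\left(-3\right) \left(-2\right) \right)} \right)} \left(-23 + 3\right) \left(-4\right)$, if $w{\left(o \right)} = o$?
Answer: $2640$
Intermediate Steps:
$D = - \frac{13}{3}$ ($D = -3 + \frac{\left(1 + 0\right) - 5}{3} = -3 + \frac{1 - 5}{3} = -3 + \frac{1}{3} \left(-4\right) = -3 - \frac{4}{3} = - \frac{13}{3} \approx -4.3333$)
$V{\left(l \right)} = 3 - 13 l + 3 l^{2}$ ($V{\left(l \right)} = 3 \left(\left(l^{2} - \frac{13 l}{3}\right) + 1\right) = 3 \left(1 + l^{2} - \frac{13 l}{3}\right) = 3 - 13 l + 3 l^{2}$)
$w{\left(V{\left(\left(-3\right) \left(-2\right) \right)} \right)} \left(-23 + 3\right) \left(-4\right) = \left(3 - 13 \left(\left(-3\right) \left(-2\right)\right) + 3 \left(\left(-3\right) \left(-2\right)\right)^{2}\right) \left(-23 + 3\right) \left(-4\right) = \left(3 - 78 + 3 \cdot 6^{2}\right) \left(\left(-20\right) \left(-4\right)\right) = \left(3 - 78 + 3 \cdot 36\right) 80 = \left(3 - 78 + 108\right) 80 = 33 \cdot 80 = 2640$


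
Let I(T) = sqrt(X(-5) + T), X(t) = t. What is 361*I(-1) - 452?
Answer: -452 + 361*I*sqrt(6) ≈ -452.0 + 884.27*I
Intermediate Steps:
I(T) = sqrt(-5 + T)
361*I(-1) - 452 = 361*sqrt(-5 - 1) - 452 = 361*sqrt(-6) - 452 = 361*(I*sqrt(6)) - 452 = 361*I*sqrt(6) - 452 = -452 + 361*I*sqrt(6)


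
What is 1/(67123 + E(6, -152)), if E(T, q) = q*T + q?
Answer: 1/66059 ≈ 1.5138e-5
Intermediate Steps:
E(T, q) = q + T*q (E(T, q) = T*q + q = q + T*q)
1/(67123 + E(6, -152)) = 1/(67123 - 152*(1 + 6)) = 1/(67123 - 152*7) = 1/(67123 - 1064) = 1/66059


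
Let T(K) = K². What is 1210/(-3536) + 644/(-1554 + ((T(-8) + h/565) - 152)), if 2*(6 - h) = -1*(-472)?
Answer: -30118007/41015832 ≈ -0.73430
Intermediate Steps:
h = -230 (h = 6 - (-1)*(-472)/2 = 6 - ½*472 = 6 - 236 = -230)
1210/(-3536) + 644/(-1554 + ((T(-8) + h/565) - 152)) = 1210/(-3536) + 644/(-1554 + (((-8)² - 230/565) - 152)) = 1210*(-1/3536) + 644/(-1554 + ((64 - 230*1/565) - 152)) = -605/1768 + 644/(-1554 + ((64 - 46/113) - 152)) = -605/1768 + 644/(-1554 + (7186/113 - 152)) = -605/1768 + 644/(-1554 - 9990/113) = -605/1768 + 644/(-185592/113) = -605/1768 + 644*(-113/185592) = -605/1768 - 18193/46398 = -30118007/41015832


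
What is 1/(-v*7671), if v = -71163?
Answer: 1/545891373 ≈ 1.8319e-9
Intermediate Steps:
1/(-v*7671) = 1/(-1*(-71163)*7671) = (1/7671)/71163 = (1/71163)*(1/7671) = 1/545891373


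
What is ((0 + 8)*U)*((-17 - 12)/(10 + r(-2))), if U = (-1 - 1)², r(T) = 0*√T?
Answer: -464/5 ≈ -92.800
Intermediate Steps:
r(T) = 0
U = 4 (U = (-2)² = 4)
((0 + 8)*U)*((-17 - 12)/(10 + r(-2))) = ((0 + 8)*4)*((-17 - 12)/(10 + 0)) = (8*4)*(-29/10) = 32*(-29*⅒) = 32*(-29/10) = -464/5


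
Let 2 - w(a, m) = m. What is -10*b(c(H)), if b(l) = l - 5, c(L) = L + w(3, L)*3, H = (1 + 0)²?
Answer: 10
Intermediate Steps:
H = 1 (H = 1² = 1)
w(a, m) = 2 - m
c(L) = 6 - 2*L (c(L) = L + (2 - L)*3 = L + (6 - 3*L) = 6 - 2*L)
b(l) = -5 + l
-10*b(c(H)) = -10*(-5 + (6 - 2*1)) = -10*(-5 + (6 - 2)) = -10*(-5 + 4) = -10*(-1) = 10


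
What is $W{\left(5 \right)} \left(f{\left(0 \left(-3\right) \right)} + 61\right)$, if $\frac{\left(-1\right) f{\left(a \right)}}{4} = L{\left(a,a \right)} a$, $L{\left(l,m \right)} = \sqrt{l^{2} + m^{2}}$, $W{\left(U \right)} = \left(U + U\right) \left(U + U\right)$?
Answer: $6100$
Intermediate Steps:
$W{\left(U \right)} = 4 U^{2}$ ($W{\left(U \right)} = 2 U 2 U = 4 U^{2}$)
$f{\left(a \right)} = - 4 a \sqrt{2} \sqrt{a^{2}}$ ($f{\left(a \right)} = - 4 \sqrt{a^{2} + a^{2}} a = - 4 \sqrt{2 a^{2}} a = - 4 \sqrt{2} \sqrt{a^{2}} a = - 4 a \sqrt{2} \sqrt{a^{2}}$)
$W{\left(5 \right)} \left(f{\left(0 \left(-3\right) \right)} + 61\right) = 4 \cdot 5^{2} \left(- 4 \cdot 0 \left(-3\right) \sqrt{2} \sqrt{\left(0 \left(-3\right)\right)^{2}} + 61\right) = 4 \cdot 25 \left(\left(-4\right) 0 \sqrt{2} \sqrt{0^{2}} + 61\right) = 100 \left(\left(-4\right) 0 \sqrt{2} \sqrt{0} + 61\right) = 100 \left(\left(-4\right) 0 \sqrt{2} \cdot 0 + 61\right) = 100 \left(0 + 61\right) = 100 \cdot 61 = 6100$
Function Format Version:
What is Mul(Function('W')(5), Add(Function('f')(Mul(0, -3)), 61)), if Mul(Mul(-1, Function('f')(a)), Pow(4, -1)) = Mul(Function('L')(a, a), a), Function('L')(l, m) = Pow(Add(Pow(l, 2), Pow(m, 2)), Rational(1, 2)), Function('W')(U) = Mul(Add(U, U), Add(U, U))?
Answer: 6100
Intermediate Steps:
Function('W')(U) = Mul(4, Pow(U, 2)) (Function('W')(U) = Mul(Mul(2, U), Mul(2, U)) = Mul(4, Pow(U, 2)))
Function('f')(a) = Mul(-4, a, Pow(2, Rational(1, 2)), Pow(Pow(a, 2), Rational(1, 2))) (Function('f')(a) = Mul(-4, Mul(Pow(Add(Pow(a, 2), Pow(a, 2)), Rational(1, 2)), a)) = Mul(-4, Mul(Pow(Mul(2, Pow(a, 2)), Rational(1, 2)), a)) = Mul(-4, Mul(Mul(Pow(2, Rational(1, 2)), Pow(Pow(a, 2), Rational(1, 2))), a)) = Mul(-4, Mul(a, Pow(2, Rational(1, 2)), Pow(Pow(a, 2), Rational(1, 2)))) = Mul(-4, a, Pow(2, Rational(1, 2)), Pow(Pow(a, 2), Rational(1, 2))))
Mul(Function('W')(5), Add(Function('f')(Mul(0, -3)), 61)) = Mul(Mul(4, Pow(5, 2)), Add(Mul(-4, Mul(0, -3), Pow(2, Rational(1, 2)), Pow(Pow(Mul(0, -3), 2), Rational(1, 2))), 61)) = Mul(Mul(4, 25), Add(Mul(-4, 0, Pow(2, Rational(1, 2)), Pow(Pow(0, 2), Rational(1, 2))), 61)) = Mul(100, Add(Mul(-4, 0, Pow(2, Rational(1, 2)), Pow(0, Rational(1, 2))), 61)) = Mul(100, Add(Mul(-4, 0, Pow(2, Rational(1, 2)), 0), 61)) = Mul(100, Add(0, 61)) = Mul(100, 61) = 6100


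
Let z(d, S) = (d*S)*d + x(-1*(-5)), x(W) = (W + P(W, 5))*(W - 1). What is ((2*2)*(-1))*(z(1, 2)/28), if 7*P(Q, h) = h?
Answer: -174/49 ≈ -3.5510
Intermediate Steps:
P(Q, h) = h/7
x(W) = (-1 + W)*(5/7 + W) (x(W) = (W + (⅐)*5)*(W - 1) = (W + 5/7)*(-1 + W) = (5/7 + W)*(-1 + W) = (-1 + W)*(5/7 + W))
z(d, S) = 160/7 + S*d² (z(d, S) = (d*S)*d + (-5/7 + (-1*(-5))² - (-2)*(-5)/7) = (S*d)*d + (-5/7 + 5² - 2/7*5) = S*d² + (-5/7 + 25 - 10/7) = S*d² + 160/7 = 160/7 + S*d²)
((2*2)*(-1))*(z(1, 2)/28) = ((2*2)*(-1))*((160/7 + 2*1²)/28) = (4*(-1))*((160/7 + 2*1)*(1/28)) = -4*(160/7 + 2)/28 = -696/(7*28) = -4*87/98 = -174/49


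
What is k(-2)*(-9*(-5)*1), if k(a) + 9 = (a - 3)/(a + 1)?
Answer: -180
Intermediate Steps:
k(a) = -9 + (-3 + a)/(1 + a) (k(a) = -9 + (a - 3)/(a + 1) = -9 + (-3 + a)/(1 + a))
k(-2)*(-9*(-5)*1) = (4*(-3 - 2*(-2))/(1 - 2))*(-9*(-5)*1) = (4*(-3 + 4)/(-1))*(45*1) = (4*(-1)*1)*45 = -4*45 = -180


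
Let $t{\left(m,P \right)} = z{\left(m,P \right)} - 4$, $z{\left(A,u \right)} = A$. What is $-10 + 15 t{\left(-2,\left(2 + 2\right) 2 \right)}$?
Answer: $-100$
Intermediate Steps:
$t{\left(m,P \right)} = -4 + m$ ($t{\left(m,P \right)} = m - 4 = -4 + m$)
$-10 + 15 t{\left(-2,\left(2 + 2\right) 2 \right)} = -10 + 15 \left(-4 - 2\right) = -10 + 15 \left(-6\right) = -10 - 90 = -100$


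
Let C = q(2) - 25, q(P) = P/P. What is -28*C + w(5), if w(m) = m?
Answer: 677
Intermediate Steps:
q(P) = 1
C = -24 (C = 1 - 25 = -24)
-28*C + w(5) = -28*(-24) + 5 = 672 + 5 = 677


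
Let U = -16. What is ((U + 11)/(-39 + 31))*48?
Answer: 30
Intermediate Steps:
((U + 11)/(-39 + 31))*48 = ((-16 + 11)/(-39 + 31))*48 = -5/(-8)*48 = -5*(-1/8)*48 = (5/8)*48 = 30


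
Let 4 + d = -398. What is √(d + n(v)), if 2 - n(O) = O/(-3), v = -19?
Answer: I*√3657/3 ≈ 20.158*I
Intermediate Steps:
d = -402 (d = -4 - 398 = -402)
n(O) = 2 + O/3 (n(O) = 2 - O/(-3) = 2 - O*(-1)/3 = 2 - (-1)*O/3 = 2 + O/3)
√(d + n(v)) = √(-402 + (2 + (⅓)*(-19))) = √(-402 + (2 - 19/3)) = √(-402 - 13/3) = √(-1219/3) = I*√3657/3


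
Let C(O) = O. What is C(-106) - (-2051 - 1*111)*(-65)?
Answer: -140636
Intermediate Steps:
C(-106) - (-2051 - 1*111)*(-65) = -106 - (-2051 - 1*111)*(-65) = -106 - (-2051 - 111)*(-65) = -106 - (-2162)*(-65) = -106 - 1*140530 = -106 - 140530 = -140636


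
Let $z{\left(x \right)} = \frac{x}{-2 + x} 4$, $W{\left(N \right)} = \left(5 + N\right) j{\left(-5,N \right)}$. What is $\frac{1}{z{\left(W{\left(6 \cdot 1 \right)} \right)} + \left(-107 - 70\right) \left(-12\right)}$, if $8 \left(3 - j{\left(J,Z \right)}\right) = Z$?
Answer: $\frac{91}{193680} \approx 0.00046985$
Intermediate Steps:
$j{\left(J,Z \right)} = 3 - \frac{Z}{8}$
$W{\left(N \right)} = \left(3 - \frac{N}{8}\right) \left(5 + N\right)$ ($W{\left(N \right)} = \left(5 + N\right) \left(3 - \frac{N}{8}\right) = \left(3 - \frac{N}{8}\right) \left(5 + N\right)$)
$z{\left(x \right)} = \frac{4 x}{-2 + x}$
$\frac{1}{z{\left(W{\left(6 \cdot 1 \right)} \right)} + \left(-107 - 70\right) \left(-12\right)} = \frac{1}{\frac{4 \left(- \frac{\left(-24 + 6 \cdot 1\right) \left(5 + 6 \cdot 1\right)}{8}\right)}{-2 - \frac{\left(-24 + 6 \cdot 1\right) \left(5 + 6 \cdot 1\right)}{8}} + \left(-107 - 70\right) \left(-12\right)} = \frac{1}{\frac{4 \left(- \frac{\left(-24 + 6\right) \left(5 + 6\right)}{8}\right)}{-2 - \frac{\left(-24 + 6\right) \left(5 + 6\right)}{8}} - -2124} = \frac{1}{\frac{4 \left(\left(- \frac{1}{8}\right) \left(-18\right) 11\right)}{-2 - \left(- \frac{9}{4}\right) 11} + 2124} = \frac{1}{4 \cdot \frac{99}{4} \frac{1}{-2 + \frac{99}{4}} + 2124} = \frac{1}{4 \cdot \frac{99}{4} \frac{1}{\frac{91}{4}} + 2124} = \frac{1}{4 \cdot \frac{99}{4} \cdot \frac{4}{91} + 2124} = \frac{1}{\frac{396}{91} + 2124} = \frac{1}{\frac{193680}{91}} = \frac{91}{193680}$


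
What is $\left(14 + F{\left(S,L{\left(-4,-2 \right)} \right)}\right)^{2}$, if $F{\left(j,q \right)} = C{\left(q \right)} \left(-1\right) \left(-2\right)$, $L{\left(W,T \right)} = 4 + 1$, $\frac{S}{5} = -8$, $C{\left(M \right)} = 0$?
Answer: $196$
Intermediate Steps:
$S = -40$ ($S = 5 \left(-8\right) = -40$)
$L{\left(W,T \right)} = 5$
$F{\left(j,q \right)} = 0$ ($F{\left(j,q \right)} = 0 \left(-1\right) \left(-2\right) = 0 \left(-2\right) = 0$)
$\left(14 + F{\left(S,L{\left(-4,-2 \right)} \right)}\right)^{2} = \left(14 + 0\right)^{2} = 14^{2} = 196$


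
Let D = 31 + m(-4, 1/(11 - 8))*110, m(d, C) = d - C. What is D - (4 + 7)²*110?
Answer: -41267/3 ≈ -13756.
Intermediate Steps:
D = -1337/3 (D = 31 + (-4 - 1/(11 - 8))*110 = 31 + (-4 - 1/3)*110 = 31 + (-4 - 1*⅓)*110 = 31 + (-4 - ⅓)*110 = 31 - 13/3*110 = 31 - 1430/3 = -1337/3 ≈ -445.67)
D - (4 + 7)²*110 = -1337/3 - (4 + 7)²*110 = -1337/3 - 11²*110 = -1337/3 - 121*110 = -1337/3 - 1*13310 = -1337/3 - 13310 = -41267/3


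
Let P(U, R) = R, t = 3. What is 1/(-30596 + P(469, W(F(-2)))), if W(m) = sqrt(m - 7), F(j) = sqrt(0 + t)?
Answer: -1/(30596 - I*sqrt(7 - sqrt(3))) ≈ -3.2684e-5 - 2.4518e-9*I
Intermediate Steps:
F(j) = sqrt(3) (F(j) = sqrt(0 + 3) = sqrt(3))
W(m) = sqrt(-7 + m)
1/(-30596 + P(469, W(F(-2)))) = 1/(-30596 + sqrt(-7 + sqrt(3)))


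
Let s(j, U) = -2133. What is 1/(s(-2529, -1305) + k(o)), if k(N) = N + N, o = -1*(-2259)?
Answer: 1/2385 ≈ 0.00041929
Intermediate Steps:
o = 2259
k(N) = 2*N
1/(s(-2529, -1305) + k(o)) = 1/(-2133 + 2*2259) = 1/(-2133 + 4518) = 1/2385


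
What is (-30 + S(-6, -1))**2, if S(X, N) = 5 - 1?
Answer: 676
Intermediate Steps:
S(X, N) = 4
(-30 + S(-6, -1))**2 = (-30 + 4)**2 = (-26)**2 = 676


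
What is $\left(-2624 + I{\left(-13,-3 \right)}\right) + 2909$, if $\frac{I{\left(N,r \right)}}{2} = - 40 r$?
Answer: $525$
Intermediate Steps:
$I{\left(N,r \right)} = - 80 r$ ($I{\left(N,r \right)} = 2 \left(- 40 r\right) = - 80 r$)
$\left(-2624 + I{\left(-13,-3 \right)}\right) + 2909 = \left(-2624 - -240\right) + 2909 = \left(-2624 + 240\right) + 2909 = -2384 + 2909 = 525$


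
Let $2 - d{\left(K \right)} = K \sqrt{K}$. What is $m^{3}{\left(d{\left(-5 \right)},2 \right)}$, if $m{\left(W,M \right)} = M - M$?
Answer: $0$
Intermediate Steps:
$d{\left(K \right)} = 2 - K^{\frac{3}{2}}$ ($d{\left(K \right)} = 2 - K \sqrt{K} = 2 - K^{\frac{3}{2}}$)
$m{\left(W,M \right)} = 0$
$m^{3}{\left(d{\left(-5 \right)},2 \right)} = 0^{3} = 0$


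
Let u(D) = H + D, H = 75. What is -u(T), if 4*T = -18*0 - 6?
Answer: -147/2 ≈ -73.500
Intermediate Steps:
T = -3/2 (T = (-18*0 - 6)/4 = (-3*0 - 6)/4 = (0 - 6)/4 = (1/4)*(-6) = -3/2 ≈ -1.5000)
u(D) = 75 + D
-u(T) = -(75 - 3/2) = -1*147/2 = -147/2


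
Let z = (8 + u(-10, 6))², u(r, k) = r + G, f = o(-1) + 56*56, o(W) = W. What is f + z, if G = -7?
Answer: 3216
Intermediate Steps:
f = 3135 (f = -1 + 56*56 = -1 + 3136 = 3135)
u(r, k) = -7 + r (u(r, k) = r - 7 = -7 + r)
z = 81 (z = (8 + (-7 - 10))² = (8 - 17)² = (-9)² = 81)
f + z = 3135 + 81 = 3216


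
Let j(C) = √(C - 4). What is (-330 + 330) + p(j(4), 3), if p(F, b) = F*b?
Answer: 0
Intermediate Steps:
j(C) = √(-4 + C)
(-330 + 330) + p(j(4), 3) = (-330 + 330) + √(-4 + 4)*3 = 0 + √0*3 = 0 + 0*3 = 0 + 0 = 0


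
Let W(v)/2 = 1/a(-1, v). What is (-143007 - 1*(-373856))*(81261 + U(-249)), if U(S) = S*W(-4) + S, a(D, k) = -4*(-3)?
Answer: 37383917909/2 ≈ 1.8692e+10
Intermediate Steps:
a(D, k) = 12
W(v) = ⅙ (W(v) = 2/12 = 2*(1/12) = ⅙)
U(S) = 7*S/6 (U(S) = S*(⅙) + S = S/6 + S = 7*S/6)
(-143007 - 1*(-373856))*(81261 + U(-249)) = (-143007 - 1*(-373856))*(81261 + (7/6)*(-249)) = (-143007 + 373856)*(81261 - 581/2) = 230849*(161941/2) = 37383917909/2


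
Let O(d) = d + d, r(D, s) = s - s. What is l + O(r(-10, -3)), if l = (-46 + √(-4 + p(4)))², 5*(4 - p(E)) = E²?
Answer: 10564/5 - 368*I*√5/5 ≈ 2112.8 - 164.57*I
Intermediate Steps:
p(E) = 4 - E²/5
r(D, s) = 0
O(d) = 2*d
l = (-46 + 4*I*√5/5)² (l = (-46 + √(-4 + (4 - ⅕*4²)))² = (-46 + √(-4 + (4 - ⅕*16)))² = (-46 + √(-4 + (4 - 16/5)))² = (-46 + √(-4 + ⅘))² = (-46 + √(-16/5))² = (-46 + 4*I*√5/5)² ≈ 2112.8 - 164.57*I)
l + O(r(-10, -3)) = (10564/5 - 368*I*√5/5) + 2*0 = (10564/5 - 368*I*√5/5) + 0 = 10564/5 - 368*I*√5/5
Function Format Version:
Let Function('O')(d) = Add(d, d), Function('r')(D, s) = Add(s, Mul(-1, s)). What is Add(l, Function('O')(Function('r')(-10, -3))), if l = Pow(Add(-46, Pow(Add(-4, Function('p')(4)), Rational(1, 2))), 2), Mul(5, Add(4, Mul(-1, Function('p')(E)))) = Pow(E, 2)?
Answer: Add(Rational(10564, 5), Mul(Rational(-368, 5), I, Pow(5, Rational(1, 2)))) ≈ Add(2112.8, Mul(-164.57, I))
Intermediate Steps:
Function('p')(E) = Add(4, Mul(Rational(-1, 5), Pow(E, 2)))
Function('r')(D, s) = 0
Function('O')(d) = Mul(2, d)
l = Pow(Add(-46, Mul(Rational(4, 5), I, Pow(5, Rational(1, 2)))), 2) (l = Pow(Add(-46, Pow(Add(-4, Add(4, Mul(Rational(-1, 5), Pow(4, 2)))), Rational(1, 2))), 2) = Pow(Add(-46, Pow(Add(-4, Add(4, Mul(Rational(-1, 5), 16))), Rational(1, 2))), 2) = Pow(Add(-46, Pow(Add(-4, Add(4, Rational(-16, 5))), Rational(1, 2))), 2) = Pow(Add(-46, Pow(Add(-4, Rational(4, 5)), Rational(1, 2))), 2) = Pow(Add(-46, Pow(Rational(-16, 5), Rational(1, 2))), 2) = Pow(Add(-46, Mul(Rational(4, 5), I, Pow(5, Rational(1, 2)))), 2) ≈ Add(2112.8, Mul(-164.57, I)))
Add(l, Function('O')(Function('r')(-10, -3))) = Add(Add(Rational(10564, 5), Mul(Rational(-368, 5), I, Pow(5, Rational(1, 2)))), Mul(2, 0)) = Add(Add(Rational(10564, 5), Mul(Rational(-368, 5), I, Pow(5, Rational(1, 2)))), 0) = Add(Rational(10564, 5), Mul(Rational(-368, 5), I, Pow(5, Rational(1, 2))))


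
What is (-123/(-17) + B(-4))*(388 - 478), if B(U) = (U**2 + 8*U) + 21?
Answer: -18720/17 ≈ -1101.2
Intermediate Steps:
B(U) = 21 + U**2 + 8*U
(-123/(-17) + B(-4))*(388 - 478) = (-123/(-17) + (21 + (-4)**2 + 8*(-4)))*(388 - 478) = (-123*(-1/17) + (21 + 16 - 32))*(-90) = (123/17 + 5)*(-90) = (208/17)*(-90) = -18720/17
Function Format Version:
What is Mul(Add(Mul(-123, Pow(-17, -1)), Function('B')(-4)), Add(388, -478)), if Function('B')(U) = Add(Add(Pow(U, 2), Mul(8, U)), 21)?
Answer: Rational(-18720, 17) ≈ -1101.2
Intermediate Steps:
Function('B')(U) = Add(21, Pow(U, 2), Mul(8, U))
Mul(Add(Mul(-123, Pow(-17, -1)), Function('B')(-4)), Add(388, -478)) = Mul(Add(Mul(-123, Pow(-17, -1)), Add(21, Pow(-4, 2), Mul(8, -4))), Add(388, -478)) = Mul(Add(Mul(-123, Rational(-1, 17)), Add(21, 16, -32)), -90) = Mul(Add(Rational(123, 17), 5), -90) = Mul(Rational(208, 17), -90) = Rational(-18720, 17)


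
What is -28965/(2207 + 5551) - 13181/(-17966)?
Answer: -34843916/11615019 ≈ -2.9999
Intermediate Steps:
-28965/(2207 + 5551) - 13181/(-17966) = -28965/7758 - 13181*(-1/17966) = -28965*1/7758 + 13181/17966 = -9655/2586 + 13181/17966 = -34843916/11615019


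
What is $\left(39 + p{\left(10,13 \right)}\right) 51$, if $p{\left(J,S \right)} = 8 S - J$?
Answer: $6783$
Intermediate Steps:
$p{\left(J,S \right)} = - J + 8 S$
$\left(39 + p{\left(10,13 \right)}\right) 51 = \left(39 + \left(\left(-1\right) 10 + 8 \cdot 13\right)\right) 51 = \left(39 + \left(-10 + 104\right)\right) 51 = \left(39 + 94\right) 51 = 133 \cdot 51 = 6783$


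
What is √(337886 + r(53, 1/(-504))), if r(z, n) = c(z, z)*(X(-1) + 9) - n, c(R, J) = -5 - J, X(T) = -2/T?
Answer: √2379621902/84 ≈ 580.73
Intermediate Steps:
r(z, n) = -55 - n - 11*z (r(z, n) = (-5 - z)*(-2/(-1) + 9) - n = (-5 - z)*(-2*(-1) + 9) - n = (-5 - z)*(2 + 9) - n = (-5 - z)*11 - n = (-55 - 11*z) - n = -55 - n - 11*z)
√(337886 + r(53, 1/(-504))) = √(337886 + (-55 - 1/(-504) - 11*53)) = √(337886 + (-55 - 1*(-1/504) - 583)) = √(337886 + (-55 + 1/504 - 583)) = √(337886 - 321551/504) = √(169972993/504) = √2379621902/84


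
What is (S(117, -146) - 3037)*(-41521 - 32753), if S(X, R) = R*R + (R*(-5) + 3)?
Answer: -1412097288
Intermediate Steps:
S(X, R) = 3 + R² - 5*R (S(X, R) = R² + (-5*R + 3) = R² + (3 - 5*R) = 3 + R² - 5*R)
(S(117, -146) - 3037)*(-41521 - 32753) = ((3 + (-146)² - 5*(-146)) - 3037)*(-41521 - 32753) = ((3 + 21316 + 730) - 3037)*(-74274) = (22049 - 3037)*(-74274) = 19012*(-74274) = -1412097288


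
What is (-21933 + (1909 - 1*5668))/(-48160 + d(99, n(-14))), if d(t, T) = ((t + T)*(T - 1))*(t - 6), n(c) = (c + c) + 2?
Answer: 25692/231463 ≈ 0.11100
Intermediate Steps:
n(c) = 2 + 2*c (n(c) = 2*c + 2 = 2 + 2*c)
d(t, T) = (-1 + T)*(-6 + t)*(T + t) (d(t, T) = ((T + t)*(-1 + T))*(-6 + t) = ((-1 + T)*(T + t))*(-6 + t) = (-1 + T)*(-6 + t)*(T + t))
(-21933 + (1909 - 1*5668))/(-48160 + d(99, n(-14))) = (-21933 + (1909 - 1*5668))/(-48160 + (-1*99**2 - 6*(2 + 2*(-14))**2 + 6*(2 + 2*(-14)) + 6*99 + (2 + 2*(-14))*99**2 + 99*(2 + 2*(-14))**2 - 7*(2 + 2*(-14))*99)) = (-21933 + (1909 - 5668))/(-48160 + (-1*9801 - 6*(2 - 28)**2 + 6*(2 - 28) + 594 + (2 - 28)*9801 + 99*(2 - 28)**2 - 7*(2 - 28)*99)) = (-21933 - 3759)/(-48160 + (-9801 - 6*(-26)**2 + 6*(-26) + 594 - 26*9801 + 99*(-26)**2 - 7*(-26)*99)) = -25692/(-48160 + (-9801 - 6*676 - 156 + 594 - 254826 + 99*676 + 18018)) = -25692/(-48160 + (-9801 - 4056 - 156 + 594 - 254826 + 66924 + 18018)) = -25692/(-48160 - 183303) = -25692/(-231463) = -25692*(-1/231463) = 25692/231463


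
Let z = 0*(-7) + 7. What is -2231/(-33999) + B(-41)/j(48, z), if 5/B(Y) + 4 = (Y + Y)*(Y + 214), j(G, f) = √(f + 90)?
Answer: 2231/33999 - √97/275286 ≈ 0.065584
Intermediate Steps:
z = 7 (z = 0 + 7 = 7)
j(G, f) = √(90 + f)
B(Y) = 5/(-4 + 2*Y*(214 + Y)) (B(Y) = 5/(-4 + (Y + Y)*(Y + 214)) = 5/(-4 + (2*Y)*(214 + Y)) = 5/(-4 + 2*Y*(214 + Y)))
-2231/(-33999) + B(-41)/j(48, z) = -2231/(-33999) + (5/(2*(-2 + (-41)² + 214*(-41))))/(√(90 + 7)) = -2231*(-1/33999) + (5/(2*(-2 + 1681 - 8774)))/(√97) = 2231/33999 + ((5/2)/(-7095))*(√97/97) = 2231/33999 + ((5/2)*(-1/7095))*(√97/97) = 2231/33999 - √97/275286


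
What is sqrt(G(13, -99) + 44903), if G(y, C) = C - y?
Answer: sqrt(44791) ≈ 211.64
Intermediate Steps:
sqrt(G(13, -99) + 44903) = sqrt((-99 - 1*13) + 44903) = sqrt((-99 - 13) + 44903) = sqrt(-112 + 44903) = sqrt(44791)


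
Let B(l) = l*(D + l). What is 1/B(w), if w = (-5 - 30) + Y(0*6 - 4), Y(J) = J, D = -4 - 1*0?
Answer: 1/1677 ≈ 0.00059630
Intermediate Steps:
D = -4 (D = -4 + 0 = -4)
w = -39 (w = (-5 - 30) + (0*6 - 4) = -35 + (0 - 4) = -35 - 4 = -39)
B(l) = l*(-4 + l)
1/B(w) = 1/(-39*(-4 - 39)) = 1/(-39*(-43)) = 1/1677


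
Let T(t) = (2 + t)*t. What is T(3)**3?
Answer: 3375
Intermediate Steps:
T(t) = t*(2 + t)
T(3)**3 = (3*(2 + 3))**3 = (3*5)**3 = 15**3 = 3375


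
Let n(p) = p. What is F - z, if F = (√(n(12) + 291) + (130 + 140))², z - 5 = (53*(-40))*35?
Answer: 147398 + 540*√303 ≈ 1.5680e+5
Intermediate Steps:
z = -74195 (z = 5 + (53*(-40))*35 = 5 - 2120*35 = 5 - 74200 = -74195)
F = (270 + √303)² (F = (√(12 + 291) + (130 + 140))² = (√303 + 270)² = (270 + √303)² ≈ 82603.)
F - z = (270 + √303)² - 1*(-74195) = (270 + √303)² + 74195 = 74195 + (270 + √303)²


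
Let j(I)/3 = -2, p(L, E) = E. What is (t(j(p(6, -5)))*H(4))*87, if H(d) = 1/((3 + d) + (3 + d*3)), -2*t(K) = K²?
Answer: -783/11 ≈ -71.182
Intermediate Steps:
j(I) = -6 (j(I) = 3*(-2) = -6)
t(K) = -K²/2
H(d) = 1/(6 + 4*d) (H(d) = 1/((3 + d) + (3 + 3*d)) = 1/(6 + 4*d))
(t(j(p(6, -5)))*H(4))*87 = ((-½*(-6)²)*(1/(2*(3 + 2*4))))*87 = ((-½*36)*(1/(2*(3 + 8))))*87 = -9/11*87 = -783/11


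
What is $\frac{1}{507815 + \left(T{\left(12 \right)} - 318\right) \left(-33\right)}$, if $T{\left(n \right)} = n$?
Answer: $\frac{1}{517913} \approx 1.9308 \cdot 10^{-6}$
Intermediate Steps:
$\frac{1}{507815 + \left(T{\left(12 \right)} - 318\right) \left(-33\right)} = \frac{1}{507815 + \left(12 - 318\right) \left(-33\right)} = \frac{1}{507815 - -10098} = \frac{1}{507815 + 10098} = \frac{1}{517913}$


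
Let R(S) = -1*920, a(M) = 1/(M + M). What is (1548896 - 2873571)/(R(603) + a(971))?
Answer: 2572518850/1786639 ≈ 1439.9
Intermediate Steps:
a(M) = 1/(2*M)
R(S) = -920
(1548896 - 2873571)/(R(603) + a(971)) = (1548896 - 2873571)/(-920 + (1/2)/971) = -1324675/(-920 + (1/2)*(1/971)) = -1324675/(-920 + 1/1942) = -1324675/(-1786639/1942) = -1324675*(-1942/1786639) = 2572518850/1786639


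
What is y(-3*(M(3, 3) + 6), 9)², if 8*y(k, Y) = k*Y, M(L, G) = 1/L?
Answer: 29241/64 ≈ 456.89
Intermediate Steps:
y(k, Y) = Y*k/8 (y(k, Y) = (k*Y)/8 = (Y*k)/8 = Y*k/8)
y(-3*(M(3, 3) + 6), 9)² = ((⅛)*9*(-3*(1/3 + 6)))² = ((⅛)*9*(-3*(⅓ + 6)))² = ((⅛)*9*(-3*19/3))² = ((⅛)*9*(-19))² = (-171/8)² = 29241/64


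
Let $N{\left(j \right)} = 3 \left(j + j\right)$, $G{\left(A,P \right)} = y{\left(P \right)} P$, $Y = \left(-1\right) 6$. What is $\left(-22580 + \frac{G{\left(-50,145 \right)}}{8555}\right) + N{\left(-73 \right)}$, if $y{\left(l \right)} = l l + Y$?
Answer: $- \frac{1337043}{59} \approx -22662.0$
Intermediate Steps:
$Y = -6$
$y{\left(l \right)} = -6 + l^{2}$ ($y{\left(l \right)} = l l - 6 = l^{2} - 6 = -6 + l^{2}$)
$G{\left(A,P \right)} = P \left(-6 + P^{2}\right)$ ($G{\left(A,P \right)} = \left(-6 + P^{2}\right) P = P \left(-6 + P^{2}\right)$)
$N{\left(j \right)} = 6 j$ ($N{\left(j \right)} = 3 \cdot 2 j = 6 j$)
$\left(-22580 + \frac{G{\left(-50,145 \right)}}{8555}\right) + N{\left(-73 \right)} = \left(-22580 + \frac{145 \left(-6 + 145^{2}\right)}{8555}\right) + 6 \left(-73\right) = \left(-22580 + 145 \left(-6 + 21025\right) \frac{1}{8555}\right) - 438 = \left(-22580 + 145 \cdot 21019 \cdot \frac{1}{8555}\right) - 438 = \left(-22580 + 3047755 \cdot \frac{1}{8555}\right) - 438 = \left(-22580 + \frac{21019}{59}\right) - 438 = - \frac{1311201}{59} - 438 = - \frac{1337043}{59}$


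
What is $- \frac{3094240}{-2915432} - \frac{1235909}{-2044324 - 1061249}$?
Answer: $\frac{1651574605901}{1131760862817} \approx 1.4593$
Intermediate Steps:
$- \frac{3094240}{-2915432} - \frac{1235909}{-2044324 - 1061249} = \left(-3094240\right) \left(- \frac{1}{2915432}\right) - \frac{1235909}{-3105573} = \frac{386780}{364429} - - \frac{1235909}{3105573} = \frac{386780}{364429} + \frac{1235909}{3105573} = \frac{1651574605901}{1131760862817}$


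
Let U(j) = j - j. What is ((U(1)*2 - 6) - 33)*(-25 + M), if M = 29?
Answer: -156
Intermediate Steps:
U(j) = 0
((U(1)*2 - 6) - 33)*(-25 + M) = ((0*2 - 6) - 33)*(-25 + 29) = ((0 - 6) - 33)*4 = (-6 - 33)*4 = -39*4 = -156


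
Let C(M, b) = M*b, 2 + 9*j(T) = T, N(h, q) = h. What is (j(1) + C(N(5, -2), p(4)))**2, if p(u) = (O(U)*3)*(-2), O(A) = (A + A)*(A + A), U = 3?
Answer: 94497841/81 ≈ 1.1666e+6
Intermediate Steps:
j(T) = -2/9 + T/9
O(A) = 4*A**2 (O(A) = (2*A)*(2*A) = 4*A**2)
p(u) = -216 (p(u) = ((4*3**2)*3)*(-2) = ((4*9)*3)*(-2) = (36*3)*(-2) = 108*(-2) = -216)
(j(1) + C(N(5, -2), p(4)))**2 = ((-2/9 + (1/9)*1) + 5*(-216))**2 = ((-2/9 + 1/9) - 1080)**2 = (-1/9 - 1080)**2 = (-9721/9)**2 = 94497841/81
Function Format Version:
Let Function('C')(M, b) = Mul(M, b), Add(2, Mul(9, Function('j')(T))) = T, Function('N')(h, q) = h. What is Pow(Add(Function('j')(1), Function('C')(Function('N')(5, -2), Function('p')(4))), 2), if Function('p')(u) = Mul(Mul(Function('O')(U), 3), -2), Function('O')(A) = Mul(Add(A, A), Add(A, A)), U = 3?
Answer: Rational(94497841, 81) ≈ 1.1666e+6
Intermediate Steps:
Function('j')(T) = Add(Rational(-2, 9), Mul(Rational(1, 9), T))
Function('O')(A) = Mul(4, Pow(A, 2)) (Function('O')(A) = Mul(Mul(2, A), Mul(2, A)) = Mul(4, Pow(A, 2)))
Function('p')(u) = -216 (Function('p')(u) = Mul(Mul(Mul(4, Pow(3, 2)), 3), -2) = Mul(Mul(Mul(4, 9), 3), -2) = Mul(Mul(36, 3), -2) = Mul(108, -2) = -216)
Pow(Add(Function('j')(1), Function('C')(Function('N')(5, -2), Function('p')(4))), 2) = Pow(Add(Add(Rational(-2, 9), Mul(Rational(1, 9), 1)), Mul(5, -216)), 2) = Pow(Add(Add(Rational(-2, 9), Rational(1, 9)), -1080), 2) = Pow(Add(Rational(-1, 9), -1080), 2) = Pow(Rational(-9721, 9), 2) = Rational(94497841, 81)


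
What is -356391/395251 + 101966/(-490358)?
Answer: -107530670722/96907244929 ≈ -1.1096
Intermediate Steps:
-356391/395251 + 101966/(-490358) = -356391*1/395251 + 101966*(-1/490358) = -356391/395251 - 50983/245179 = -107530670722/96907244929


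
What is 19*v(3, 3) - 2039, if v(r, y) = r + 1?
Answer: -1963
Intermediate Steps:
v(r, y) = 1 + r
19*v(3, 3) - 2039 = 19*(1 + 3) - 2039 = 19*4 - 2039 = 76 - 2039 = -1963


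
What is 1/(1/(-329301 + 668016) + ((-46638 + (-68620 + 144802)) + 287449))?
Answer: 338715/107370283996 ≈ 3.1546e-6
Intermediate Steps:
1/(1/(-329301 + 668016) + ((-46638 + (-68620 + 144802)) + 287449)) = 1/(1/338715 + ((-46638 + 76182) + 287449)) = 1/(1/338715 + (29544 + 287449)) = 1/(1/338715 + 316993) = 1/(107370283996/338715) = 338715/107370283996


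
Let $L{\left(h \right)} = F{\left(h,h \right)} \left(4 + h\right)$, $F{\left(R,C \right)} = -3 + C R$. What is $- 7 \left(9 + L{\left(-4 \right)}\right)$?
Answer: $-63$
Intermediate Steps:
$L{\left(h \right)} = \left(-3 + h^{2}\right) \left(4 + h\right)$ ($L{\left(h \right)} = \left(-3 + h h\right) \left(4 + h\right) = \left(-3 + h^{2}\right) \left(4 + h\right)$)
$- 7 \left(9 + L{\left(-4 \right)}\right) = - 7 \left(9 + \left(-3 + \left(-4\right)^{2}\right) \left(4 - 4\right)\right) = - 7 \left(9 + \left(-3 + 16\right) 0\right) = - 7 \left(9 + 13 \cdot 0\right) = - 7 \left(9 + 0\right) = \left(-7\right) 9 = -63$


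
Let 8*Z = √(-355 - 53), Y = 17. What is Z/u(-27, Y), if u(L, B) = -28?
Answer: -I*√102/112 ≈ -0.090174*I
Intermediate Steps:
Z = I*√102/4 (Z = √(-355 - 53)/8 = √(-408)/8 = (2*I*√102)/8 = I*√102/4 ≈ 2.5249*I)
Z/u(-27, Y) = (I*√102/4)/(-28) = (I*√102/4)*(-1/28) = -I*√102/112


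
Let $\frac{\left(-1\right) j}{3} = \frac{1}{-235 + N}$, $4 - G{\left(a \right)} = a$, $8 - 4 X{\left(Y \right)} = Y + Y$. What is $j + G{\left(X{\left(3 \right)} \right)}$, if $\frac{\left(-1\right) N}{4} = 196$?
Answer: $\frac{7139}{2038} \approx 3.5029$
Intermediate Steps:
$X{\left(Y \right)} = 2 - \frac{Y}{2}$ ($X{\left(Y \right)} = 2 - \frac{Y + Y}{4} = 2 - \frac{2 Y}{4} = 2 - \frac{Y}{2}$)
$N = -784$ ($N = \left(-4\right) 196 = -784$)
$G{\left(a \right)} = 4 - a$
$j = \frac{3}{1019}$ ($j = - \frac{3}{-235 - 784} = - \frac{3}{-1019} = \left(-3\right) \left(- \frac{1}{1019}\right) = \frac{3}{1019} \approx 0.0029441$)
$j + G{\left(X{\left(3 \right)} \right)} = \frac{3}{1019} + \left(4 - \left(2 - \frac{3}{2}\right)\right) = \frac{3}{1019} + \left(4 - \frac{1}{2}\right) = \frac{3}{1019} + \frac{7}{2} = \frac{7139}{2038}$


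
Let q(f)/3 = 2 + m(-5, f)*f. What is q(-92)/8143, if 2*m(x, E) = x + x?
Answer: 1386/8143 ≈ 0.17021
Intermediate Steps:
m(x, E) = x (m(x, E) = (x + x)/2 = (2*x)/2 = x)
q(f) = 6 - 15*f (q(f) = 3*(2 - 5*f) = 6 - 15*f)
q(-92)/8143 = (6 - 15*(-92))/8143 = (6 + 1380)*(1/8143) = 1386*(1/8143) = 1386/8143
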